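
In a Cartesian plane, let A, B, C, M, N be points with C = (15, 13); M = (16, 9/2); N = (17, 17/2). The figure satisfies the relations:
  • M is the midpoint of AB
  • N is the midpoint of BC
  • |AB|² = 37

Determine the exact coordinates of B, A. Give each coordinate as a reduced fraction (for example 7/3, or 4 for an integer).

1. B_x = 19  [B = 2·N−C = 2·(17, 17/2)−(15, 13)]
2. B_y = 4  [B = 2·N−C = 2·(17, 17/2)−(15, 13)]
   so B = (19, 4)
3. A_x = 13  [A = 2·M−B = 2·(16, 9/2)−(19, 4)]
4. A_y = 5  [A = 2·M−B = 2·(16, 9/2)−(19, 4)]
   so A = (13, 5)

B = (19, 4)
A = (13, 5)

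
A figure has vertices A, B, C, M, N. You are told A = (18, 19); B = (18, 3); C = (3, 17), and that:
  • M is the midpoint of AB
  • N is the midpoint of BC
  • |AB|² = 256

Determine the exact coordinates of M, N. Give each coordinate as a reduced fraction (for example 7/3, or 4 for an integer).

1. M_x = 18  [2·M = A+B = (18, 19)+(18, 3)]
2. M_y = 11  [2·M = A+B = (18, 19)+(18, 3)]
   so M = (18, 11)
3. N_x = 21/2  [2·N = B+C = (18, 3)+(3, 17)]
4. N_y = 10  [2·N = B+C = (18, 3)+(3, 17)]
   so N = (21/2, 10)

M = (18, 11)
N = (21/2, 10)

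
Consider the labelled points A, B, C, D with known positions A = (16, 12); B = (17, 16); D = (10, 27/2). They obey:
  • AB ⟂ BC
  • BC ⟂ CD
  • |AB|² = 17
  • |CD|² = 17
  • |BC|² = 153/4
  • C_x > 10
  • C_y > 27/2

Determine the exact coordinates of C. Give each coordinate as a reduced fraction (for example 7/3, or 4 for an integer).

1. C_x = 11  [[AB ⟂ BC ⇒ 1x+4y-81=0] ∩ [|C−(10, 27/2)|²=17]]
2. C_y = 35/2  [[AB ⟂ BC ⇒ 1x+4y-81=0] ∩ [|C−(10, 27/2)|²=17]]
   so C = (11, 35/2)

C = (11, 35/2)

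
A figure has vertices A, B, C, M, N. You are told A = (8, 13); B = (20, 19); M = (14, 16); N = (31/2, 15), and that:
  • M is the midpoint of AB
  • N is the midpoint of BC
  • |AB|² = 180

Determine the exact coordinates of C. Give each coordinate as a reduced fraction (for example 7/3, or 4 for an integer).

1. C_x = 11  [C = 2·N−B = 2·(31/2, 15)−(20, 19)]
2. C_y = 11  [C = 2·N−B = 2·(31/2, 15)−(20, 19)]
   so C = (11, 11)

C = (11, 11)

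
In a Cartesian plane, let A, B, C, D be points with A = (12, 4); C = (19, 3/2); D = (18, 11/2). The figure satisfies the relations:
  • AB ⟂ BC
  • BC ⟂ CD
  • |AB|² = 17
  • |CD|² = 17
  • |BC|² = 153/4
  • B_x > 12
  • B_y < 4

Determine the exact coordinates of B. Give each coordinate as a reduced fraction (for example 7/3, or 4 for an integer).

B = (13, 0)

1. B_x = 13  [[BC ⟂ CD ⇒ 1x-4y-13=0] ∩ [|B−(12, 4)|²=17]]
2. B_y = 0  [[BC ⟂ CD ⇒ 1x-4y-13=0] ∩ [|B−(12, 4)|²=17]]
   so B = (13, 0)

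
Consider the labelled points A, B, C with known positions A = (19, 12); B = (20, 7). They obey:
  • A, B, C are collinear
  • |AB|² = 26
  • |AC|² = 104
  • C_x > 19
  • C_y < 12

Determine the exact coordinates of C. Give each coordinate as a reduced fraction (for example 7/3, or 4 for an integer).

1. C_x = 21  [[A, B, C are collinear ⇒ 5x+1y-107=0] ∩ [|C−(19, 12)|²=104]]
2. C_y = 2  [[A, B, C are collinear ⇒ 5x+1y-107=0] ∩ [|C−(19, 12)|²=104]]
   so C = (21, 2)

C = (21, 2)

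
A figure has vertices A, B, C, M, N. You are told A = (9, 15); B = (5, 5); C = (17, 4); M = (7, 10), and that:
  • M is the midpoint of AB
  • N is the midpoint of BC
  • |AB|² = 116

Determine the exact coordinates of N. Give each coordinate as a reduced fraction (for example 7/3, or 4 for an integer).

N = (11, 9/2)

1. N_x = 11  [2·N = B+C = (5, 5)+(17, 4)]
2. N_y = 9/2  [2·N = B+C = (5, 5)+(17, 4)]
   so N = (11, 9/2)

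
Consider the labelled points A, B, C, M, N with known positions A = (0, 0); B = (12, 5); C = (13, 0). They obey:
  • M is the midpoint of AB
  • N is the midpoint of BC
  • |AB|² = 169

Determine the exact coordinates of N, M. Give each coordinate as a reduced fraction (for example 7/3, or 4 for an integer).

1. M_x = 6  [2·M = A+B = (0, 0)+(12, 5)]
2. M_y = 5/2  [2·M = A+B = (0, 0)+(12, 5)]
   so M = (6, 5/2)
3. N_x = 25/2  [2·N = B+C = (12, 5)+(13, 0)]
4. N_y = 5/2  [2·N = B+C = (12, 5)+(13, 0)]
   so N = (25/2, 5/2)

N = (25/2, 5/2)
M = (6, 5/2)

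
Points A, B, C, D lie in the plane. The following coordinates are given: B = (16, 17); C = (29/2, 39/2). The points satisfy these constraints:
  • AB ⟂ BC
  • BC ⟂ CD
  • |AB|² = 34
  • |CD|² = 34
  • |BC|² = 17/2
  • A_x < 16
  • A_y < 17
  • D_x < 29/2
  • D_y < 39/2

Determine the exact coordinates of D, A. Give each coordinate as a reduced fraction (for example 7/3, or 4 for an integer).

D = (19/2, 33/2)
A = (11, 14)

1. D_x = 19/2  [[BC ⟂ CD ⇒ -3/2x+5/2y-27=0] ∩ [|D−(29/2, 39/2)|²=34]]
2. D_y = 33/2  [[BC ⟂ CD ⇒ -3/2x+5/2y-27=0] ∩ [|D−(29/2, 39/2)|²=34]]
   so D = (19/2, 33/2)
3. A_x = 11  [[AB ⟂ BC ⇒ 3/2x-5/2y+37/2=0] ∩ [|A−(16, 17)|²=34]]
4. A_y = 14  [[AB ⟂ BC ⇒ 3/2x-5/2y+37/2=0] ∩ [|A−(16, 17)|²=34]]
   so A = (11, 14)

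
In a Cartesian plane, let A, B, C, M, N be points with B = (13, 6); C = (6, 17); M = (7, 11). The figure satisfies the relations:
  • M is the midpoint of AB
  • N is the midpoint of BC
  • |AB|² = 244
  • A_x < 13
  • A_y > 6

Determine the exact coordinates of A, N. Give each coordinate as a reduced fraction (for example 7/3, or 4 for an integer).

A = (1, 16)
N = (19/2, 23/2)

1. A_x = 1  [A = 2·M−B = 2·(7, 11)−(13, 6)]
2. A_y = 16  [A = 2·M−B = 2·(7, 11)−(13, 6)]
   so A = (1, 16)
3. N_x = 19/2  [2·N = B+C = (13, 6)+(6, 17)]
4. N_y = 23/2  [2·N = B+C = (13, 6)+(6, 17)]
   so N = (19/2, 23/2)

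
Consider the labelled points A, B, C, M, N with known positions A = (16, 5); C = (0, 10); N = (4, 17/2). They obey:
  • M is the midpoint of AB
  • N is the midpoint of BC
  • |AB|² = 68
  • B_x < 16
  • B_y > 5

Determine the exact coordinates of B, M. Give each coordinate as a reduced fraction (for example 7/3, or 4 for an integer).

1. B_x = 8  [B = 2·N−C = 2·(4, 17/2)−(0, 10)]
2. B_y = 7  [B = 2·N−C = 2·(4, 17/2)−(0, 10)]
   so B = (8, 7)
3. M_x = 12  [2·M = A+B = (16, 5)+(8, 7)]
4. M_y = 6  [2·M = A+B = (16, 5)+(8, 7)]
   so M = (12, 6)

B = (8, 7)
M = (12, 6)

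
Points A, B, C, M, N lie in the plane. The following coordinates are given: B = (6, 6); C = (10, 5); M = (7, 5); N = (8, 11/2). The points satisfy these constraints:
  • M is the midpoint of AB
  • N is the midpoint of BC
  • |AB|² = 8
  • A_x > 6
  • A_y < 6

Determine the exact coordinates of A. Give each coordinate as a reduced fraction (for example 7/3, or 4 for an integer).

1. A_x = 8  [A = 2·M−B = 2·(7, 5)−(6, 6)]
2. A_y = 4  [A = 2·M−B = 2·(7, 5)−(6, 6)]
   so A = (8, 4)

A = (8, 4)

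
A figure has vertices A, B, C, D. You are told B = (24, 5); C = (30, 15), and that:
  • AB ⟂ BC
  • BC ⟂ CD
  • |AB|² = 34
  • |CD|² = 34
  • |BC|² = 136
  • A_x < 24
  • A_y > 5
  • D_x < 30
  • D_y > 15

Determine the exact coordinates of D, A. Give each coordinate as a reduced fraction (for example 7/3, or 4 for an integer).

1. D_x = 25  [[BC ⟂ CD ⇒ 6x+10y-330=0] ∩ [|D−(30, 15)|²=34]]
2. D_y = 18  [[BC ⟂ CD ⇒ 6x+10y-330=0] ∩ [|D−(30, 15)|²=34]]
   so D = (25, 18)
3. A_x = 19  [[AB ⟂ BC ⇒ -6x-10y+194=0] ∩ [|A−(24, 5)|²=34]]
4. A_y = 8  [[AB ⟂ BC ⇒ -6x-10y+194=0] ∩ [|A−(24, 5)|²=34]]
   so A = (19, 8)

D = (25, 18)
A = (19, 8)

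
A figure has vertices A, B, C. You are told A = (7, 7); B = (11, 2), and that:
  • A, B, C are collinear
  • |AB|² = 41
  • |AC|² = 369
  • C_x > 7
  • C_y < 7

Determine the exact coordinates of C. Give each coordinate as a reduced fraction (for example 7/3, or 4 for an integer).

1. C_x = 19  [[A, B, C are collinear ⇒ 5x+4y-63=0] ∩ [|C−(7, 7)|²=369]]
2. C_y = -8  [[A, B, C are collinear ⇒ 5x+4y-63=0] ∩ [|C−(7, 7)|²=369]]
   so C = (19, -8)

C = (19, -8)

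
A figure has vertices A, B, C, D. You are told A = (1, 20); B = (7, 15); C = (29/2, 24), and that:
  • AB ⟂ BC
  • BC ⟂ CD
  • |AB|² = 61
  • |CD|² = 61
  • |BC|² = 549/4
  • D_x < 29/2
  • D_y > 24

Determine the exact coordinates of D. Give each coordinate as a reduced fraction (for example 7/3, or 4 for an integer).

1. D_x = 17/2  [[BC ⟂ CD ⇒ 15/2x+9y-1299/4=0] ∩ [|D−(29/2, 24)|²=61]]
2. D_y = 29  [[BC ⟂ CD ⇒ 15/2x+9y-1299/4=0] ∩ [|D−(29/2, 24)|²=61]]
   so D = (17/2, 29)

D = (17/2, 29)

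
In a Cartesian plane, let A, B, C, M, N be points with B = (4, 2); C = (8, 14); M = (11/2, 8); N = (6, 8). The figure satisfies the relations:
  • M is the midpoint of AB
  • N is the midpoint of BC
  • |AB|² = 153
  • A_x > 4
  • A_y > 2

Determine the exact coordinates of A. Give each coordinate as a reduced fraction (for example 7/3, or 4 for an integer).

A = (7, 14)

1. A_x = 7  [A = 2·M−B = 2·(11/2, 8)−(4, 2)]
2. A_y = 14  [A = 2·M−B = 2·(11/2, 8)−(4, 2)]
   so A = (7, 14)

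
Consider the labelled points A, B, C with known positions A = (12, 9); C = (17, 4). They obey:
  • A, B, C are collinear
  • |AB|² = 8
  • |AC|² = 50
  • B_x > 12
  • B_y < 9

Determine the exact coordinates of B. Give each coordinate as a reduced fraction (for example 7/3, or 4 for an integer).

B = (14, 7)

1. B_x = 14  [[A, B, C are collinear ⇒ -5x-5y+105=0] ∩ [|B−(12, 9)|²=8]]
2. B_y = 7  [[A, B, C are collinear ⇒ -5x-5y+105=0] ∩ [|B−(12, 9)|²=8]]
   so B = (14, 7)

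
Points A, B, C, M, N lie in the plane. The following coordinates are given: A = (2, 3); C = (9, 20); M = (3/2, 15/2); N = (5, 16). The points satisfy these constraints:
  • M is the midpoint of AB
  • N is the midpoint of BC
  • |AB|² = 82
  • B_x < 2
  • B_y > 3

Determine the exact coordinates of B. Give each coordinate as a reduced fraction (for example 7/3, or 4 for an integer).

B = (1, 12)

1. B_x = 1  [B = 2·M−A = 2·(3/2, 15/2)−(2, 3)]
2. B_y = 12  [B = 2·M−A = 2·(3/2, 15/2)−(2, 3)]
   so B = (1, 12)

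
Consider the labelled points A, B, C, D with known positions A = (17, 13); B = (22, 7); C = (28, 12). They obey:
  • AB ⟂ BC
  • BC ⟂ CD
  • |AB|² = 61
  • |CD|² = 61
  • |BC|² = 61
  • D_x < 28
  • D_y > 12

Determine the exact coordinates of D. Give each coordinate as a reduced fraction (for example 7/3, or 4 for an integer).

1. D_x = 23  [[BC ⟂ CD ⇒ 6x+5y-228=0] ∩ [|D−(28, 12)|²=61]]
2. D_y = 18  [[BC ⟂ CD ⇒ 6x+5y-228=0] ∩ [|D−(28, 12)|²=61]]
   so D = (23, 18)

D = (23, 18)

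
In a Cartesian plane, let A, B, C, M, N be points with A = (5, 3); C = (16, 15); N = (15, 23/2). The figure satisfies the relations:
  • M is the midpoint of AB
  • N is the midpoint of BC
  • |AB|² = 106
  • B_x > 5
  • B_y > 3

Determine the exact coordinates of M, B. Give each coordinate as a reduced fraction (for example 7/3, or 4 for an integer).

1. B_x = 14  [B = 2·N−C = 2·(15, 23/2)−(16, 15)]
2. B_y = 8  [B = 2·N−C = 2·(15, 23/2)−(16, 15)]
   so B = (14, 8)
3. M_x = 19/2  [2·M = A+B = (5, 3)+(14, 8)]
4. M_y = 11/2  [2·M = A+B = (5, 3)+(14, 8)]
   so M = (19/2, 11/2)

M = (19/2, 11/2)
B = (14, 8)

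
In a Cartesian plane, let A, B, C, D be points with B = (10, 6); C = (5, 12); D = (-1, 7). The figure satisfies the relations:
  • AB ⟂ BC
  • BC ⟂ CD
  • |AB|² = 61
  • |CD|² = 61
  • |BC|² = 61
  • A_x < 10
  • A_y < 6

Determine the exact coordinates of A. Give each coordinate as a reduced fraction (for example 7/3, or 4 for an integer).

1. A_x = 4  [[AB ⟂ BC ⇒ 5x-6y-14=0] ∩ [|A−(10, 6)|²=61]]
2. A_y = 1  [[AB ⟂ BC ⇒ 5x-6y-14=0] ∩ [|A−(10, 6)|²=61]]
   so A = (4, 1)

A = (4, 1)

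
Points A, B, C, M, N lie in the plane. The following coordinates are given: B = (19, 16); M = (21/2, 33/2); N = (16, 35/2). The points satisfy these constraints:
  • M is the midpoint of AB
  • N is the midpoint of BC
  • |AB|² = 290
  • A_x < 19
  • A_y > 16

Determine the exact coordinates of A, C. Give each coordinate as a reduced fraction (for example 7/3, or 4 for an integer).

A = (2, 17)
C = (13, 19)

1. A_x = 2  [A = 2·M−B = 2·(21/2, 33/2)−(19, 16)]
2. A_y = 17  [A = 2·M−B = 2·(21/2, 33/2)−(19, 16)]
   so A = (2, 17)
3. C_x = 13  [C = 2·N−B = 2·(16, 35/2)−(19, 16)]
4. C_y = 19  [C = 2·N−B = 2·(16, 35/2)−(19, 16)]
   so C = (13, 19)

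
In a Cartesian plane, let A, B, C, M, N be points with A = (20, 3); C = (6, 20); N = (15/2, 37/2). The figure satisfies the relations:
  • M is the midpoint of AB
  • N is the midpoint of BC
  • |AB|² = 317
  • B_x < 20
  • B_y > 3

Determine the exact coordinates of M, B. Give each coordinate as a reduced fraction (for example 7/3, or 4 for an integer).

1. B_x = 9  [B = 2·N−C = 2·(15/2, 37/2)−(6, 20)]
2. B_y = 17  [B = 2·N−C = 2·(15/2, 37/2)−(6, 20)]
   so B = (9, 17)
3. M_x = 29/2  [2·M = A+B = (20, 3)+(9, 17)]
4. M_y = 10  [2·M = A+B = (20, 3)+(9, 17)]
   so M = (29/2, 10)

M = (29/2, 10)
B = (9, 17)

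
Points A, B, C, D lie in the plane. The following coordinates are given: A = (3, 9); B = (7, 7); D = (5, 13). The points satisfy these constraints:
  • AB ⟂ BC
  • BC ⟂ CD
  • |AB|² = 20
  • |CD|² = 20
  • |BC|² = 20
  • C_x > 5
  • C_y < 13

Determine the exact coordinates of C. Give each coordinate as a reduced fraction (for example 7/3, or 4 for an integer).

C = (9, 11)

1. C_x = 9  [[AB ⟂ BC ⇒ 4x-2y-14=0] ∩ [|C−(5, 13)|²=20]]
2. C_y = 11  [[AB ⟂ BC ⇒ 4x-2y-14=0] ∩ [|C−(5, 13)|²=20]]
   so C = (9, 11)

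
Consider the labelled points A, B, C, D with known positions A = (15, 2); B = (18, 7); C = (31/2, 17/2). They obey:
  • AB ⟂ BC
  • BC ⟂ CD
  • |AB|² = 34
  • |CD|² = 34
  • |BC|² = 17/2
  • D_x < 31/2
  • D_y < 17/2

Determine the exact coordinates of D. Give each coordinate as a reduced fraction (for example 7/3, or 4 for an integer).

D = (25/2, 7/2)

1. D_x = 25/2  [[BC ⟂ CD ⇒ -5/2x+3/2y+26=0] ∩ [|D−(31/2, 17/2)|²=34]]
2. D_y = 7/2  [[BC ⟂ CD ⇒ -5/2x+3/2y+26=0] ∩ [|D−(31/2, 17/2)|²=34]]
   so D = (25/2, 7/2)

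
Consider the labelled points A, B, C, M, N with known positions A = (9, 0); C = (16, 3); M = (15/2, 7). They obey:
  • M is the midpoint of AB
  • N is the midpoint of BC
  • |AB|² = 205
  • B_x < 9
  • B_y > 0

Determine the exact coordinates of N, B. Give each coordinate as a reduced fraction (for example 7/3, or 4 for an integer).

N = (11, 17/2)
B = (6, 14)

1. B_x = 6  [B = 2·M−A = 2·(15/2, 7)−(9, 0)]
2. B_y = 14  [B = 2·M−A = 2·(15/2, 7)−(9, 0)]
   so B = (6, 14)
3. N_x = 11  [2·N = B+C = (6, 14)+(16, 3)]
4. N_y = 17/2  [2·N = B+C = (6, 14)+(16, 3)]
   so N = (11, 17/2)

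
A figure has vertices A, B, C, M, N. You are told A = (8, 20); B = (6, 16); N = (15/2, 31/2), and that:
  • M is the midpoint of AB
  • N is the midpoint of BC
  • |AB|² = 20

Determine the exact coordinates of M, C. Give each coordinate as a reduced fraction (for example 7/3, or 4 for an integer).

1. M_x = 7  [2·M = A+B = (8, 20)+(6, 16)]
2. M_y = 18  [2·M = A+B = (8, 20)+(6, 16)]
   so M = (7, 18)
3. C_x = 9  [C = 2·N−B = 2·(15/2, 31/2)−(6, 16)]
4. C_y = 15  [C = 2·N−B = 2·(15/2, 31/2)−(6, 16)]
   so C = (9, 15)

M = (7, 18)
C = (9, 15)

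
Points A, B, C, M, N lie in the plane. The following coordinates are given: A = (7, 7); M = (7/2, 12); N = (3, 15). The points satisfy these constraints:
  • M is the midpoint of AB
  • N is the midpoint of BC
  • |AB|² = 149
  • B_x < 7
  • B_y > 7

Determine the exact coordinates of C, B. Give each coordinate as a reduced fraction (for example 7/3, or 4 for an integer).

1. B_x = 0  [B = 2·M−A = 2·(7/2, 12)−(7, 7)]
2. B_y = 17  [B = 2·M−A = 2·(7/2, 12)−(7, 7)]
   so B = (0, 17)
3. C_x = 6  [C = 2·N−B = 2·(3, 15)−(0, 17)]
4. C_y = 13  [C = 2·N−B = 2·(3, 15)−(0, 17)]
   so C = (6, 13)

C = (6, 13)
B = (0, 17)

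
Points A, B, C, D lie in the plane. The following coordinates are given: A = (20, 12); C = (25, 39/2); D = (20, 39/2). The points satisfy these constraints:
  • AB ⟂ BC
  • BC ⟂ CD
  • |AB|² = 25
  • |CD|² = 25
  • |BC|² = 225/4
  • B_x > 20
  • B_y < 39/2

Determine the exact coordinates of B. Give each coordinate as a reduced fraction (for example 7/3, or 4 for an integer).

B = (25, 12)

1. B_x = 25  [[BC ⟂ CD ⇒ 5x-125=0] ∩ [|B−(20, 12)|²=25]]
2. B_y = 12  [[BC ⟂ CD ⇒ 5x-125=0] ∩ [|B−(20, 12)|²=25]]
   so B = (25, 12)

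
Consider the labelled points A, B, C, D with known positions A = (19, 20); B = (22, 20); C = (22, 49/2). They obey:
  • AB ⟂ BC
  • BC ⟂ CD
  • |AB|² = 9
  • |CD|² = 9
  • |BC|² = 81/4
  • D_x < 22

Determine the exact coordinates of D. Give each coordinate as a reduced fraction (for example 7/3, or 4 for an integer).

D = (19, 49/2)

1. D_x = 19  [[BC ⟂ CD ⇒ 9/2y-441/4=0] ∩ [|D−(22, 49/2)|²=9]]
2. D_y = 49/2  [[BC ⟂ CD ⇒ 9/2y-441/4=0] ∩ [|D−(22, 49/2)|²=9]]
   so D = (19, 49/2)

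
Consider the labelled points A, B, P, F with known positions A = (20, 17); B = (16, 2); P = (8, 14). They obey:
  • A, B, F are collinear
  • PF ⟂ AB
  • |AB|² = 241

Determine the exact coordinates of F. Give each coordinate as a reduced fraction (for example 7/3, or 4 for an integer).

1. F_x = 4448/241  [[A, B, F are collinear ⇒ 15x-4y-232=0] ∩ [PF ⟂ AB ⇒ -4x-15y+242=0]]
2. F_y = 2702/241  [[A, B, F are collinear ⇒ 15x-4y-232=0] ∩ [PF ⟂ AB ⇒ -4x-15y+242=0]]
   so F = (4448/241, 2702/241)

F = (4448/241, 2702/241)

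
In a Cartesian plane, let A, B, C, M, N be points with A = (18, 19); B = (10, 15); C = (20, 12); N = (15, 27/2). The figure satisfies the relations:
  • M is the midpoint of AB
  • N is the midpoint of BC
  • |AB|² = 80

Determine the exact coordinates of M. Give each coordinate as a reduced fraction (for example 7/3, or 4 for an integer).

1. M_x = 14  [2·M = A+B = (18, 19)+(10, 15)]
2. M_y = 17  [2·M = A+B = (18, 19)+(10, 15)]
   so M = (14, 17)

M = (14, 17)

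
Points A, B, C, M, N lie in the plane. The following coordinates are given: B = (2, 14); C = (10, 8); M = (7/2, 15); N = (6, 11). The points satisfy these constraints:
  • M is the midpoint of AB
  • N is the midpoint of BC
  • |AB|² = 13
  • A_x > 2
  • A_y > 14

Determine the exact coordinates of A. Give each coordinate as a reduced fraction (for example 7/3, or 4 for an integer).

A = (5, 16)

1. A_x = 5  [A = 2·M−B = 2·(7/2, 15)−(2, 14)]
2. A_y = 16  [A = 2·M−B = 2·(7/2, 15)−(2, 14)]
   so A = (5, 16)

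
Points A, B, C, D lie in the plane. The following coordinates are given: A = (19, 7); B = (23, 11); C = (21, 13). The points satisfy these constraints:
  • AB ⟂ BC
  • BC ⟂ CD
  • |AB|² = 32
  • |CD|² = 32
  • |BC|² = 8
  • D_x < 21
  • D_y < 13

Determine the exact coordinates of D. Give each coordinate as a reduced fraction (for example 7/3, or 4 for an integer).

D = (17, 9)

1. D_x = 17  [[BC ⟂ CD ⇒ -2x+2y+16=0] ∩ [|D−(21, 13)|²=32]]
2. D_y = 9  [[BC ⟂ CD ⇒ -2x+2y+16=0] ∩ [|D−(21, 13)|²=32]]
   so D = (17, 9)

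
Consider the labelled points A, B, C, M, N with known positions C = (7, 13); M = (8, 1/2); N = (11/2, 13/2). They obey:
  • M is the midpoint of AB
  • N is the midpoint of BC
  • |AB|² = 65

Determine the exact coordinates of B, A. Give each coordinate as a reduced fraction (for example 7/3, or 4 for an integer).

1. B_x = 4  [B = 2·N−C = 2·(11/2, 13/2)−(7, 13)]
2. B_y = 0  [B = 2·N−C = 2·(11/2, 13/2)−(7, 13)]
   so B = (4, 0)
3. A_x = 12  [A = 2·M−B = 2·(8, 1/2)−(4, 0)]
4. A_y = 1  [A = 2·M−B = 2·(8, 1/2)−(4, 0)]
   so A = (12, 1)

B = (4, 0)
A = (12, 1)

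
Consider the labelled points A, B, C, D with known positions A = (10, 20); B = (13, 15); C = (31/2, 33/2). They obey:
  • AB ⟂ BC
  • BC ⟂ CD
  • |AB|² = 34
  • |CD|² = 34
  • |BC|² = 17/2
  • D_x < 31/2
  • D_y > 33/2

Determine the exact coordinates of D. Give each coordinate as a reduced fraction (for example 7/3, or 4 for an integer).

D = (25/2, 43/2)

1. D_x = 25/2  [[BC ⟂ CD ⇒ 5/2x+3/2y-127/2=0] ∩ [|D−(31/2, 33/2)|²=34]]
2. D_y = 43/2  [[BC ⟂ CD ⇒ 5/2x+3/2y-127/2=0] ∩ [|D−(31/2, 33/2)|²=34]]
   so D = (25/2, 43/2)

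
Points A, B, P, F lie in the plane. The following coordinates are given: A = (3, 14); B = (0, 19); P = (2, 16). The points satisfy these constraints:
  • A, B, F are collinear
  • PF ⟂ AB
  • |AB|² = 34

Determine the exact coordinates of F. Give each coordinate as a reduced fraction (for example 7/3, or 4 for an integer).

1. F_x = 63/34  [[A, B, F are collinear ⇒ -5x-3y+57=0] ∩ [PF ⟂ AB ⇒ -3x+5y-74=0]]
2. F_y = 541/34  [[A, B, F are collinear ⇒ -5x-3y+57=0] ∩ [PF ⟂ AB ⇒ -3x+5y-74=0]]
   so F = (63/34, 541/34)

F = (63/34, 541/34)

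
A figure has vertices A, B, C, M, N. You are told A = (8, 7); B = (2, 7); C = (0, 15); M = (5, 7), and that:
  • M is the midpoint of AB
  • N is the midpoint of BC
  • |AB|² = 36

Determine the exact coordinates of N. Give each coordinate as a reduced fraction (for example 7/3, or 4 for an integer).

N = (1, 11)

1. N_x = 1  [2·N = B+C = (2, 7)+(0, 15)]
2. N_y = 11  [2·N = B+C = (2, 7)+(0, 15)]
   so N = (1, 11)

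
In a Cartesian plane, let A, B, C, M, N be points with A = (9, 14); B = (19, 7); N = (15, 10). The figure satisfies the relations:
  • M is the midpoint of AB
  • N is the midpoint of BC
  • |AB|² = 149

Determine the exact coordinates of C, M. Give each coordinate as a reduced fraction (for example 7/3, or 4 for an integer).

1. M_x = 14  [2·M = A+B = (9, 14)+(19, 7)]
2. M_y = 21/2  [2·M = A+B = (9, 14)+(19, 7)]
   so M = (14, 21/2)
3. C_x = 11  [C = 2·N−B = 2·(15, 10)−(19, 7)]
4. C_y = 13  [C = 2·N−B = 2·(15, 10)−(19, 7)]
   so C = (11, 13)

C = (11, 13)
M = (14, 21/2)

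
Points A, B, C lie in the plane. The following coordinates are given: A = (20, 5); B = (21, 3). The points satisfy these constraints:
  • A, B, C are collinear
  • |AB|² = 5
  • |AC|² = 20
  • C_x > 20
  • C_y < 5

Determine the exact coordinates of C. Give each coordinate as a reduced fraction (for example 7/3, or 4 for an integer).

1. C_x = 22  [[A, B, C are collinear ⇒ 2x+1y-45=0] ∩ [|C−(20, 5)|²=20]]
2. C_y = 1  [[A, B, C are collinear ⇒ 2x+1y-45=0] ∩ [|C−(20, 5)|²=20]]
   so C = (22, 1)

C = (22, 1)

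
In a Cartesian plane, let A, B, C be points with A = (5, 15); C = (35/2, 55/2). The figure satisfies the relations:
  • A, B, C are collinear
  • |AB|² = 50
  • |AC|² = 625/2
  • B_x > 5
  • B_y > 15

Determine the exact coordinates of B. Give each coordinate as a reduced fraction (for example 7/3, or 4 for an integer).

1. B_x = 10  [[A, B, C are collinear ⇒ 25/2x-25/2y+125=0] ∩ [|B−(5, 15)|²=50]]
2. B_y = 20  [[A, B, C are collinear ⇒ 25/2x-25/2y+125=0] ∩ [|B−(5, 15)|²=50]]
   so B = (10, 20)

B = (10, 20)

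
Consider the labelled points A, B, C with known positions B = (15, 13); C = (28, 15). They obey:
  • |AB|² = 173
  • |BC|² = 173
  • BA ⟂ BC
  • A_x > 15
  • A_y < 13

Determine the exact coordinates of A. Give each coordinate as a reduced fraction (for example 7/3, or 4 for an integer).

1. A_x = 17  [[BA ⟂ BC ⇒ 13x+2y-221=0] ∩ [|A−(15, 13)|²=173]]
2. A_y = 0  [[BA ⟂ BC ⇒ 13x+2y-221=0] ∩ [|A−(15, 13)|²=173]]
   so A = (17, 0)

A = (17, 0)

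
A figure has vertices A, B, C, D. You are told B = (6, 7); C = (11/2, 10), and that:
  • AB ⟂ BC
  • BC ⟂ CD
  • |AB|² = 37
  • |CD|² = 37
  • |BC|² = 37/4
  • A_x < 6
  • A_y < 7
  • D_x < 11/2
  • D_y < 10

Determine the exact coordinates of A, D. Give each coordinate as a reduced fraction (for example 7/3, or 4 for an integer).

1. A_x = 0  [[AB ⟂ BC ⇒ 1/2x-3y+18=0] ∩ [|A−(6, 7)|²=37]]
2. A_y = 6  [[AB ⟂ BC ⇒ 1/2x-3y+18=0] ∩ [|A−(6, 7)|²=37]]
   so A = (0, 6)
3. D_x = -1/2  [[BC ⟂ CD ⇒ -1/2x+3y-109/4=0] ∩ [|D−(11/2, 10)|²=37]]
4. D_y = 9  [[BC ⟂ CD ⇒ -1/2x+3y-109/4=0] ∩ [|D−(11/2, 10)|²=37]]
   so D = (-1/2, 9)

A = (0, 6)
D = (-1/2, 9)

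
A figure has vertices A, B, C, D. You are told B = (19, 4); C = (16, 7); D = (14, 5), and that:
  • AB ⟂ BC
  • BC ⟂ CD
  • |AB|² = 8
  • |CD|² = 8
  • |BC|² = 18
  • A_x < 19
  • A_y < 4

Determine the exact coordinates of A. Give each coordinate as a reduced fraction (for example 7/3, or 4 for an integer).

A = (17, 2)

1. A_x = 17  [[AB ⟂ BC ⇒ 3x-3y-45=0] ∩ [|A−(19, 4)|²=8]]
2. A_y = 2  [[AB ⟂ BC ⇒ 3x-3y-45=0] ∩ [|A−(19, 4)|²=8]]
   so A = (17, 2)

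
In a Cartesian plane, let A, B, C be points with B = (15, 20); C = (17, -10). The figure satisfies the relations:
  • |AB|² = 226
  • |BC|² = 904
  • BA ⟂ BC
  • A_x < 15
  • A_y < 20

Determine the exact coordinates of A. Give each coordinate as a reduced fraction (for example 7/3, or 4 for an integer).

A = (0, 19)

1. A_x = 0  [[BA ⟂ BC ⇒ 2x-30y+570=0] ∩ [|A−(15, 20)|²=226]]
2. A_y = 19  [[BA ⟂ BC ⇒ 2x-30y+570=0] ∩ [|A−(15, 20)|²=226]]
   so A = (0, 19)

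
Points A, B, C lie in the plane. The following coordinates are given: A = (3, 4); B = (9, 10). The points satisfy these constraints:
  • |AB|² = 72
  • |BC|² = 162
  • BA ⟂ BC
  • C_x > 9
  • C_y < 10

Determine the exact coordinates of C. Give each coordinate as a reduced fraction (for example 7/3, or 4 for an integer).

C = (18, 1)

1. C_x = 18  [[BA ⟂ BC ⇒ -6x-6y+114=0] ∩ [|C−(9, 10)|²=162]]
2. C_y = 1  [[BA ⟂ BC ⇒ -6x-6y+114=0] ∩ [|C−(9, 10)|²=162]]
   so C = (18, 1)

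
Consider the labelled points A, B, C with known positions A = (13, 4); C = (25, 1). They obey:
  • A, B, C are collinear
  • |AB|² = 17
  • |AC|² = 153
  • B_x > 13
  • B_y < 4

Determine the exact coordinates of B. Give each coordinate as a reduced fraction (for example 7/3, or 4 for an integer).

1. B_x = 17  [[A, B, C are collinear ⇒ -3x-12y+87=0] ∩ [|B−(13, 4)|²=17]]
2. B_y = 3  [[A, B, C are collinear ⇒ -3x-12y+87=0] ∩ [|B−(13, 4)|²=17]]
   so B = (17, 3)

B = (17, 3)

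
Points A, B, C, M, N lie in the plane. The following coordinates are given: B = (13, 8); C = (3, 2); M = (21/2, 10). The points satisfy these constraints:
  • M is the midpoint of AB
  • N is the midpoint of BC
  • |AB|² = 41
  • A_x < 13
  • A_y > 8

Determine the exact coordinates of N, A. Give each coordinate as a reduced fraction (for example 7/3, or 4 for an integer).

1. A_x = 8  [A = 2·M−B = 2·(21/2, 10)−(13, 8)]
2. A_y = 12  [A = 2·M−B = 2·(21/2, 10)−(13, 8)]
   so A = (8, 12)
3. N_x = 8  [2·N = B+C = (13, 8)+(3, 2)]
4. N_y = 5  [2·N = B+C = (13, 8)+(3, 2)]
   so N = (8, 5)

N = (8, 5)
A = (8, 12)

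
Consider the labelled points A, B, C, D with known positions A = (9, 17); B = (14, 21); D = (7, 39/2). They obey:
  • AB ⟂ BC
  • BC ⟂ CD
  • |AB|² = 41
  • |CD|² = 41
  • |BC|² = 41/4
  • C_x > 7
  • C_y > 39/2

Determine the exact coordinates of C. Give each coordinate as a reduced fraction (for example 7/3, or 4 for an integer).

1. C_x = 12  [[AB ⟂ BC ⇒ 5x+4y-154=0] ∩ [|C−(7, 39/2)|²=41]]
2. C_y = 47/2  [[AB ⟂ BC ⇒ 5x+4y-154=0] ∩ [|C−(7, 39/2)|²=41]]
   so C = (12, 47/2)

C = (12, 47/2)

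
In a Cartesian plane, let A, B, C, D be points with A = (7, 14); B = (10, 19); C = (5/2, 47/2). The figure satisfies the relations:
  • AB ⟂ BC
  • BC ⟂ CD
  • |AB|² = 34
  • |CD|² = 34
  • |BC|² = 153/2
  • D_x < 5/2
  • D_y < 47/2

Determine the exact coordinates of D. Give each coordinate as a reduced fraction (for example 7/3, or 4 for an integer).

1. D_x = -1/2  [[BC ⟂ CD ⇒ -15/2x+9/2y-87=0] ∩ [|D−(5/2, 47/2)|²=34]]
2. D_y = 37/2  [[BC ⟂ CD ⇒ -15/2x+9/2y-87=0] ∩ [|D−(5/2, 47/2)|²=34]]
   so D = (-1/2, 37/2)

D = (-1/2, 37/2)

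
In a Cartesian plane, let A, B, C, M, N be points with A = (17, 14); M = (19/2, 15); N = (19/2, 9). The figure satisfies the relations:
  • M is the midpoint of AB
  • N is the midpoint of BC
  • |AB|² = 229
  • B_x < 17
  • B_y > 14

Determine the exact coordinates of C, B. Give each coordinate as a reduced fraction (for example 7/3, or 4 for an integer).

1. B_x = 2  [B = 2·M−A = 2·(19/2, 15)−(17, 14)]
2. B_y = 16  [B = 2·M−A = 2·(19/2, 15)−(17, 14)]
   so B = (2, 16)
3. C_x = 17  [C = 2·N−B = 2·(19/2, 9)−(2, 16)]
4. C_y = 2  [C = 2·N−B = 2·(19/2, 9)−(2, 16)]
   so C = (17, 2)

C = (17, 2)
B = (2, 16)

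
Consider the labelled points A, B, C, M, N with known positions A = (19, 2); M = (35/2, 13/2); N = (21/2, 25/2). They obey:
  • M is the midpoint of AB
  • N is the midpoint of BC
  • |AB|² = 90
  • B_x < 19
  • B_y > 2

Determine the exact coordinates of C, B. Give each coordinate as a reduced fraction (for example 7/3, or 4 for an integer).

C = (5, 14)
B = (16, 11)

1. B_x = 16  [B = 2·M−A = 2·(35/2, 13/2)−(19, 2)]
2. B_y = 11  [B = 2·M−A = 2·(35/2, 13/2)−(19, 2)]
   so B = (16, 11)
3. C_x = 5  [C = 2·N−B = 2·(21/2, 25/2)−(16, 11)]
4. C_y = 14  [C = 2·N−B = 2·(21/2, 25/2)−(16, 11)]
   so C = (5, 14)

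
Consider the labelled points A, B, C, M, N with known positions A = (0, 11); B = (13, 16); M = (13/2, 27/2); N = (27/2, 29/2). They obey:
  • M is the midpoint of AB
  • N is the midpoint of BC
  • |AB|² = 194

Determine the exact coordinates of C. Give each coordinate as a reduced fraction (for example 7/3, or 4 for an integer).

1. C_x = 14  [C = 2·N−B = 2·(27/2, 29/2)−(13, 16)]
2. C_y = 13  [C = 2·N−B = 2·(27/2, 29/2)−(13, 16)]
   so C = (14, 13)

C = (14, 13)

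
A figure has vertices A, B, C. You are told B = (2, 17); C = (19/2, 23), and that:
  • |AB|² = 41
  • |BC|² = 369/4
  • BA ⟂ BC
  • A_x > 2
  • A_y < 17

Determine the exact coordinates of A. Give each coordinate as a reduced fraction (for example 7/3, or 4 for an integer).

1. A_x = 6  [[BA ⟂ BC ⇒ 15/2x+6y-117=0] ∩ [|A−(2, 17)|²=41]]
2. A_y = 12  [[BA ⟂ BC ⇒ 15/2x+6y-117=0] ∩ [|A−(2, 17)|²=41]]
   so A = (6, 12)

A = (6, 12)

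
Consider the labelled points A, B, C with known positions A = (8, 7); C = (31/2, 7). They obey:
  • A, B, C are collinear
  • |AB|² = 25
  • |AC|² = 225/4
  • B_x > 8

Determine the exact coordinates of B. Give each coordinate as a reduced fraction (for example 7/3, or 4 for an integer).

B = (13, 7)

1. B_x = 13  [[A, B, C are collinear ⇒ -15/2y+105/2=0] ∩ [|B−(8, 7)|²=25]]
2. B_y = 7  [[A, B, C are collinear ⇒ -15/2y+105/2=0] ∩ [|B−(8, 7)|²=25]]
   so B = (13, 7)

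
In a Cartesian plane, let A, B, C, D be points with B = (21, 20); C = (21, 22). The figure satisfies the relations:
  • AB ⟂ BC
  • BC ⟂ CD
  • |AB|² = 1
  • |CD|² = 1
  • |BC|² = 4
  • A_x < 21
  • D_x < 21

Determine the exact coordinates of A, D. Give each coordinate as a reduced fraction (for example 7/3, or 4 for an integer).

1. A_x = 20  [[AB ⟂ BC ⇒ -2y+40=0] ∩ [|A−(21, 20)|²=1]]
2. A_y = 20  [[AB ⟂ BC ⇒ -2y+40=0] ∩ [|A−(21, 20)|²=1]]
   so A = (20, 20)
3. D_x = 20  [[BC ⟂ CD ⇒ 2y-44=0] ∩ [|D−(21, 22)|²=1]]
4. D_y = 22  [[BC ⟂ CD ⇒ 2y-44=0] ∩ [|D−(21, 22)|²=1]]
   so D = (20, 22)

A = (20, 20)
D = (20, 22)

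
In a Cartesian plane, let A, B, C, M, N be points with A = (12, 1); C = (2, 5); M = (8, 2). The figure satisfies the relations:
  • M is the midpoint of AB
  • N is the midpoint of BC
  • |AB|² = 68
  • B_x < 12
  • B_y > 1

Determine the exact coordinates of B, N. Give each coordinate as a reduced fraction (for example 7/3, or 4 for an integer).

B = (4, 3)
N = (3, 4)

1. B_x = 4  [B = 2·M−A = 2·(8, 2)−(12, 1)]
2. B_y = 3  [B = 2·M−A = 2·(8, 2)−(12, 1)]
   so B = (4, 3)
3. N_x = 3  [2·N = B+C = (4, 3)+(2, 5)]
4. N_y = 4  [2·N = B+C = (4, 3)+(2, 5)]
   so N = (3, 4)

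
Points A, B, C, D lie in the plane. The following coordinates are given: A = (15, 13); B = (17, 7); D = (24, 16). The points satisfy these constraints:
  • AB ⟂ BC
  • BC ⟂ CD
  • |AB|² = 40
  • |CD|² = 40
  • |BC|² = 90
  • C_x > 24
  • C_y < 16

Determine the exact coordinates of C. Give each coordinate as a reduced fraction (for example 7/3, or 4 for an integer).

C = (26, 10)

1. C_x = 26  [[AB ⟂ BC ⇒ 2x-6y+8=0] ∩ [|C−(24, 16)|²=40]]
2. C_y = 10  [[AB ⟂ BC ⇒ 2x-6y+8=0] ∩ [|C−(24, 16)|²=40]]
   so C = (26, 10)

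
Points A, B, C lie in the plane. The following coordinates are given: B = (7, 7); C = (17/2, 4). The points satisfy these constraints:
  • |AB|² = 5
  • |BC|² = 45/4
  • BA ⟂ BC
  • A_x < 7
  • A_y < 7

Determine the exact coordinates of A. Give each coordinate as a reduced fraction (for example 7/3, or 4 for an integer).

1. A_x = 5  [[BA ⟂ BC ⇒ 3/2x-3y+21/2=0] ∩ [|A−(7, 7)|²=5]]
2. A_y = 6  [[BA ⟂ BC ⇒ 3/2x-3y+21/2=0] ∩ [|A−(7, 7)|²=5]]
   so A = (5, 6)

A = (5, 6)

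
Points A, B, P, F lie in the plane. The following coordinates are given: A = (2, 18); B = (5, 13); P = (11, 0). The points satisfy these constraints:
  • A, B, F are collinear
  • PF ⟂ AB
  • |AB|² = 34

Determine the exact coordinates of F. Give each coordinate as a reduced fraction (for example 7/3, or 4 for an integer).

1. F_x = 419/34  [[A, B, F are collinear ⇒ 5x+3y-64=0] ∩ [PF ⟂ AB ⇒ 3x-5y-33=0]]
2. F_y = 27/34  [[A, B, F are collinear ⇒ 5x+3y-64=0] ∩ [PF ⟂ AB ⇒ 3x-5y-33=0]]
   so F = (419/34, 27/34)

F = (419/34, 27/34)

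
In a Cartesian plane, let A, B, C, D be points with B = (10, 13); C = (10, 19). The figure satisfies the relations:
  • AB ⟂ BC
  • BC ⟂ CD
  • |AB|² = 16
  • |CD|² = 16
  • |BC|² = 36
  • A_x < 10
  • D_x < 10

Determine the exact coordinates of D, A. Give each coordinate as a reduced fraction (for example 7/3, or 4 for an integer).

D = (6, 19)
A = (6, 13)

1. D_x = 6  [[BC ⟂ CD ⇒ 6y-114=0] ∩ [|D−(10, 19)|²=16]]
2. D_y = 19  [[BC ⟂ CD ⇒ 6y-114=0] ∩ [|D−(10, 19)|²=16]]
   so D = (6, 19)
3. A_x = 6  [[AB ⟂ BC ⇒ -6y+78=0] ∩ [|A−(10, 13)|²=16]]
4. A_y = 13  [[AB ⟂ BC ⇒ -6y+78=0] ∩ [|A−(10, 13)|²=16]]
   so A = (6, 13)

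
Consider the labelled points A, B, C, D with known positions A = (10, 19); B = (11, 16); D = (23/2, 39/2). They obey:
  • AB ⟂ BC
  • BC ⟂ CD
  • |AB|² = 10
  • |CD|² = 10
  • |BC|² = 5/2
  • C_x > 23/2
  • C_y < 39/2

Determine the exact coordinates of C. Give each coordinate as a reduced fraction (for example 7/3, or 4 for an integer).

1. C_x = 25/2  [[AB ⟂ BC ⇒ 1x-3y+37=0] ∩ [|C−(23/2, 39/2)|²=10]]
2. C_y = 33/2  [[AB ⟂ BC ⇒ 1x-3y+37=0] ∩ [|C−(23/2, 39/2)|²=10]]
   so C = (25/2, 33/2)

C = (25/2, 33/2)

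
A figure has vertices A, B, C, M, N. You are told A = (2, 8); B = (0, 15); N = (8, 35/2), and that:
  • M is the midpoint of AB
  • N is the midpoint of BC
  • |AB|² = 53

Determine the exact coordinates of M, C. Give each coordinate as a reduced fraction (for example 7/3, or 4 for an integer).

M = (1, 23/2)
C = (16, 20)

1. M_x = 1  [2·M = A+B = (2, 8)+(0, 15)]
2. M_y = 23/2  [2·M = A+B = (2, 8)+(0, 15)]
   so M = (1, 23/2)
3. C_x = 16  [C = 2·N−B = 2·(8, 35/2)−(0, 15)]
4. C_y = 20  [C = 2·N−B = 2·(8, 35/2)−(0, 15)]
   so C = (16, 20)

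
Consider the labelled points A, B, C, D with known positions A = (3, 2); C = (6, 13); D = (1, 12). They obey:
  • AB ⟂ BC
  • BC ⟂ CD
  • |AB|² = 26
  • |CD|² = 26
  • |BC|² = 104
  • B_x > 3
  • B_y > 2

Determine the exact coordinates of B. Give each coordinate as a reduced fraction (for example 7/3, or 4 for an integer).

B = (8, 3)

1. B_x = 8  [[BC ⟂ CD ⇒ 5x+1y-43=0] ∩ [|B−(3, 2)|²=26]]
2. B_y = 3  [[BC ⟂ CD ⇒ 5x+1y-43=0] ∩ [|B−(3, 2)|²=26]]
   so B = (8, 3)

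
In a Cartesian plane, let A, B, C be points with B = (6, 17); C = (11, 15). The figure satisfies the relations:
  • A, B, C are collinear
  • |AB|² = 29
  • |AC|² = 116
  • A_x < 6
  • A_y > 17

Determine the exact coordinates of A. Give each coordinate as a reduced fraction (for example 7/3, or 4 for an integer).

A = (1, 19)

1. A_x = 1  [[A, B, C are collinear ⇒ 2x+5y-97=0] ∩ [|A−(6, 17)|²=29]]
2. A_y = 19  [[A, B, C are collinear ⇒ 2x+5y-97=0] ∩ [|A−(6, 17)|²=29]]
   so A = (1, 19)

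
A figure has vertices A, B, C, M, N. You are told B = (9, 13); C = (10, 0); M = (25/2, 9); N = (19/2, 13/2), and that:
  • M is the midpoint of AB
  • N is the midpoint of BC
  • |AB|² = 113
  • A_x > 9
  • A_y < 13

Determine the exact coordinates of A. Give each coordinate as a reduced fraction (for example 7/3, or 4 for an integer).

A = (16, 5)

1. A_x = 16  [A = 2·M−B = 2·(25/2, 9)−(9, 13)]
2. A_y = 5  [A = 2·M−B = 2·(25/2, 9)−(9, 13)]
   so A = (16, 5)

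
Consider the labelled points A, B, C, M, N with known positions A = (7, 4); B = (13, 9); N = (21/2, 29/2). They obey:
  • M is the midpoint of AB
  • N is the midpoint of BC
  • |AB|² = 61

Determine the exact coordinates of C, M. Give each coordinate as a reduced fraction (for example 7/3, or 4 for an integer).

1. M_x = 10  [2·M = A+B = (7, 4)+(13, 9)]
2. M_y = 13/2  [2·M = A+B = (7, 4)+(13, 9)]
   so M = (10, 13/2)
3. C_x = 8  [C = 2·N−B = 2·(21/2, 29/2)−(13, 9)]
4. C_y = 20  [C = 2·N−B = 2·(21/2, 29/2)−(13, 9)]
   so C = (8, 20)

C = (8, 20)
M = (10, 13/2)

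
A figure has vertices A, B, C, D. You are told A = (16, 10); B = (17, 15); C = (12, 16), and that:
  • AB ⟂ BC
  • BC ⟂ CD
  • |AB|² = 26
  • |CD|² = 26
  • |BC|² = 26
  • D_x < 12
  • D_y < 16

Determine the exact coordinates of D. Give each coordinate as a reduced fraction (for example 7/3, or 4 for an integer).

D = (11, 11)

1. D_x = 11  [[BC ⟂ CD ⇒ -5x+1y+44=0] ∩ [|D−(12, 16)|²=26]]
2. D_y = 11  [[BC ⟂ CD ⇒ -5x+1y+44=0] ∩ [|D−(12, 16)|²=26]]
   so D = (11, 11)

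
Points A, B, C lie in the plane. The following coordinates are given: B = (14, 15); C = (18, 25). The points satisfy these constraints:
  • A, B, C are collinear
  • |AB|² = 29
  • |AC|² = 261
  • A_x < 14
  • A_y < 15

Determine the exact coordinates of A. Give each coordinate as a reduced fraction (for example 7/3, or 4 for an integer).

A = (12, 10)

1. A_x = 12  [[A, B, C are collinear ⇒ -10x+4y+80=0] ∩ [|A−(14, 15)|²=29]]
2. A_y = 10  [[A, B, C are collinear ⇒ -10x+4y+80=0] ∩ [|A−(14, 15)|²=29]]
   so A = (12, 10)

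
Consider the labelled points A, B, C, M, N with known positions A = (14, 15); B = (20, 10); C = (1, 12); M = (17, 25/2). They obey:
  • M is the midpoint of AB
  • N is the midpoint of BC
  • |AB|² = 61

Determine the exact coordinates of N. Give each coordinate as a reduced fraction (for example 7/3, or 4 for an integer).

1. N_x = 21/2  [2·N = B+C = (20, 10)+(1, 12)]
2. N_y = 11  [2·N = B+C = (20, 10)+(1, 12)]
   so N = (21/2, 11)

N = (21/2, 11)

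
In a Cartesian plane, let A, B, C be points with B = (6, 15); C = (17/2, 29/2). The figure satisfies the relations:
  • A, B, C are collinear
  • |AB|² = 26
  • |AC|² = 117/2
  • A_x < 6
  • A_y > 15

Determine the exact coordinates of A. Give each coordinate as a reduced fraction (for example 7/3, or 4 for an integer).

A = (1, 16)

1. A_x = 1  [[A, B, C are collinear ⇒ 1/2x+5/2y-81/2=0] ∩ [|A−(6, 15)|²=26]]
2. A_y = 16  [[A, B, C are collinear ⇒ 1/2x+5/2y-81/2=0] ∩ [|A−(6, 15)|²=26]]
   so A = (1, 16)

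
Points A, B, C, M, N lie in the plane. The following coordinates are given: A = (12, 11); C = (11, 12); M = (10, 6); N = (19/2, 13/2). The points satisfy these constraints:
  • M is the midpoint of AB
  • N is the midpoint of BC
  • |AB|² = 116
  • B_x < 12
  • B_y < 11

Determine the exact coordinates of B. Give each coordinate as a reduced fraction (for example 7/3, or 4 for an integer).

B = (8, 1)

1. B_x = 8  [B = 2·M−A = 2·(10, 6)−(12, 11)]
2. B_y = 1  [B = 2·M−A = 2·(10, 6)−(12, 11)]
   so B = (8, 1)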